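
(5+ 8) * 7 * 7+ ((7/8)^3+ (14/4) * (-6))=315735/512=616.67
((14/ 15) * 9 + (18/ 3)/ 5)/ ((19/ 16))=768/ 95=8.08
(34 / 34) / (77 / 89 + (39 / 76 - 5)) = -6764 / 24497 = -0.28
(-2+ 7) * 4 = 20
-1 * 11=-11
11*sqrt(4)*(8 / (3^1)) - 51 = 7.67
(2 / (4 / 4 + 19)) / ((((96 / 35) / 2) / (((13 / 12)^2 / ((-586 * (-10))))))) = 1183 / 81008640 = 0.00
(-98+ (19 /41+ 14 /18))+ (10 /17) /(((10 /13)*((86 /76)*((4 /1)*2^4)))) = -835096825 /8631648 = -96.75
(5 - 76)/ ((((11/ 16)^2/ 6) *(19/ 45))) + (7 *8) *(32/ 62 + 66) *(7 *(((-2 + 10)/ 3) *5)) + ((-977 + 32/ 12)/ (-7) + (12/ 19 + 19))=172454785410/ 498883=345681.82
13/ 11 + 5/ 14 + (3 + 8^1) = 1931/ 154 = 12.54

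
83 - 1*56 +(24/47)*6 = 1413/47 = 30.06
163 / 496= 0.33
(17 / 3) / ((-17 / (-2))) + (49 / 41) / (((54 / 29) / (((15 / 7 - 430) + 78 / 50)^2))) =80699608108 / 691875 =116639.00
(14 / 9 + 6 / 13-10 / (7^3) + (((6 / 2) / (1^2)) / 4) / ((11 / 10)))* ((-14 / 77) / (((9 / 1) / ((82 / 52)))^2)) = -3962253161 / 265886977356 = -0.01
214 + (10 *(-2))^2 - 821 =-207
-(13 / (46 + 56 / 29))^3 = -53582633 / 2685619000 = -0.02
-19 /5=-3.80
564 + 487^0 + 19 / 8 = 4539 / 8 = 567.38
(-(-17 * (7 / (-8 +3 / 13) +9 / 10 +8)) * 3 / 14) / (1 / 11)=4532319 / 14140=320.53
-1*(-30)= 30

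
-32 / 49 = -0.65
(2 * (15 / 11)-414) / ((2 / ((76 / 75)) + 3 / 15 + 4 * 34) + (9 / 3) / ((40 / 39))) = -229216 / 78639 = -2.91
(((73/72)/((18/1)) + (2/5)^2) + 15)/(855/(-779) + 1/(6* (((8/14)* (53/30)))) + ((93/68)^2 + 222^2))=309608172973/1002805699811625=0.00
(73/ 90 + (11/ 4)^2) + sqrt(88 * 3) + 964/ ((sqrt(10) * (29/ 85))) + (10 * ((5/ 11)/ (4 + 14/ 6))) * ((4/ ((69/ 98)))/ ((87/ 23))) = 41245769/ 4363920 + 2 * sqrt(66) + 8194 * sqrt(10)/ 29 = 919.21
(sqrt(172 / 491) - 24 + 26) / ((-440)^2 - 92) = sqrt(21113) / 47506214 + 1 / 96754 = 0.00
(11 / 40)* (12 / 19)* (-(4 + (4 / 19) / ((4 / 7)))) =-2739 / 3610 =-0.76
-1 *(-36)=36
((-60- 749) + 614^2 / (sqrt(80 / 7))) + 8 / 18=-7277 / 9 + 94249 * sqrt(35) / 5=110708.37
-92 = -92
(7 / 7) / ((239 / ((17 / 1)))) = 17 / 239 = 0.07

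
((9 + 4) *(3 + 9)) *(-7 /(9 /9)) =-1092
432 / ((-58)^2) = 108 / 841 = 0.13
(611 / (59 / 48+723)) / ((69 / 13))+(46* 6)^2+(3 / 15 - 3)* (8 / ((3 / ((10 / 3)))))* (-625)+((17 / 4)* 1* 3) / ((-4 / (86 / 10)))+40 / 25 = 91705.90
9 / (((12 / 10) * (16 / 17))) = 255 / 32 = 7.97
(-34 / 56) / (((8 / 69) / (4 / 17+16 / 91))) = -10971 / 5096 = -2.15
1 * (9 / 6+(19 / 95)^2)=77 / 50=1.54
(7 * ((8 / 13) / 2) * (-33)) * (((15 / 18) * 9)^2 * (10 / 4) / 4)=-259875 / 104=-2498.80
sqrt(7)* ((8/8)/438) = sqrt(7)/438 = 0.01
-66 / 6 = -11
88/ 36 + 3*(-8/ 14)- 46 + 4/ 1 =-2600/ 63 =-41.27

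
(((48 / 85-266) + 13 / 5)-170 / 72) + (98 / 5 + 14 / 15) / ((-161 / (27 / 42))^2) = -147244240183 / 555227820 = -265.20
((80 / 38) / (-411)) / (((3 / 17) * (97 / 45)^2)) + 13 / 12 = 316555151 / 293899524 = 1.08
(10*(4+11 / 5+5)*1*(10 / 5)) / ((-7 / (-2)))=64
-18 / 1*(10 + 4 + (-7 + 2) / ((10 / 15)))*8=-936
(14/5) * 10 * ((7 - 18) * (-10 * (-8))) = -24640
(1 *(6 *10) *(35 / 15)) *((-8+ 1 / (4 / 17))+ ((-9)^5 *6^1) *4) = -198405165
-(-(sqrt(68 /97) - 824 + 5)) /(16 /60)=-12285 /4 + 15 * sqrt(1649) /194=-3068.11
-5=-5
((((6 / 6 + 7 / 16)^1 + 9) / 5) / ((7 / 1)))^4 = 777796321 / 98344960000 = 0.01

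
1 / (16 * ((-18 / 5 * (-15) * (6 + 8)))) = 1 / 12096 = 0.00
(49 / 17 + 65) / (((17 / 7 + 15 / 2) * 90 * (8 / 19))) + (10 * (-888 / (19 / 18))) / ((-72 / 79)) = 9230.71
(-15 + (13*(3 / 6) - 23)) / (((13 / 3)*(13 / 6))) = -567 / 169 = -3.36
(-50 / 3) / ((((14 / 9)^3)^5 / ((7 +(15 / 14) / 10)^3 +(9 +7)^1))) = -8.27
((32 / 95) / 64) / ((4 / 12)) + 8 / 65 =343 / 2470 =0.14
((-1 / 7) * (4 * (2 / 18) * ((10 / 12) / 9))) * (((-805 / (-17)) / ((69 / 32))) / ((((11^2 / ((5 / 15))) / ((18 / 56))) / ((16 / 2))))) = -3200 / 3498957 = -0.00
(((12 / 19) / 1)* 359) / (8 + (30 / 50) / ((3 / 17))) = 7180 / 361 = 19.89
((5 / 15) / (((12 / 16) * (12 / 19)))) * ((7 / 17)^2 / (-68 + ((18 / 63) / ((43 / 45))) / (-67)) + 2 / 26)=7286528785 / 139118110794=0.05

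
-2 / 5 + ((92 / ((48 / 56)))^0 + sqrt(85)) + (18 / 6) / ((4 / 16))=sqrt(85) + 63 / 5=21.82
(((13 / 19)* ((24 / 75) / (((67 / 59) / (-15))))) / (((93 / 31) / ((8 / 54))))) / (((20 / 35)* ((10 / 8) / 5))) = -171808 / 171855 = -1.00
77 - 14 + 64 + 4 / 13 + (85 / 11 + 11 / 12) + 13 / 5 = 1188773 / 8580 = 138.55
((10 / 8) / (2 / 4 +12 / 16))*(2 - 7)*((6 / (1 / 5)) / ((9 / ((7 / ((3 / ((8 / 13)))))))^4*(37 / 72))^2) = -309495397036851200 / 1297938474334539530883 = -0.00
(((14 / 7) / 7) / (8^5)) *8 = 1 / 14336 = 0.00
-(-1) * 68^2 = 4624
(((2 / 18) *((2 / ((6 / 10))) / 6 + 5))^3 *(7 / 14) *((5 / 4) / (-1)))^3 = -476837158203125 / 150094635296999121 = -0.00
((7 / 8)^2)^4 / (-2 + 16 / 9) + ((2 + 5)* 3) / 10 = 92905491 / 167772160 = 0.55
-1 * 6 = -6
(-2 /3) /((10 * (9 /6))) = -2 /45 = -0.04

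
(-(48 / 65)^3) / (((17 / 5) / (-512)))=56623104 / 933725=60.64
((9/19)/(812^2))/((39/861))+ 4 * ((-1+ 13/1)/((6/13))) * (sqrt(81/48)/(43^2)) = 369/23265424+ 78 * sqrt(3)/1849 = 0.07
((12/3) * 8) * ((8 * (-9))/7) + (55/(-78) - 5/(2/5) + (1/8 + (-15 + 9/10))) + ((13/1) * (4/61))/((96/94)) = -78932619/222040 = -355.49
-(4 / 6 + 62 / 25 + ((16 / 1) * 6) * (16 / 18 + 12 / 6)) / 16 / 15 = -1753 / 1500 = -1.17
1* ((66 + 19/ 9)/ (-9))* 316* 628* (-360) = 4865944960/ 9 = 540660551.11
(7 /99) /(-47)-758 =-3526981 /4653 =-758.00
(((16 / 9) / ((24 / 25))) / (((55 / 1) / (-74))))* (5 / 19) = -3700 / 5643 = -0.66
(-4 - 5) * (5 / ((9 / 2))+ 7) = -73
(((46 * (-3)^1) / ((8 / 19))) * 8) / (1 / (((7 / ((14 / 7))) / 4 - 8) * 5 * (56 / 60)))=174363 / 2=87181.50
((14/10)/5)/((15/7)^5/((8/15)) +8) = 941192/311656825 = 0.00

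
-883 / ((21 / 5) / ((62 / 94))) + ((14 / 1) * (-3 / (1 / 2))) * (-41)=3262363 / 987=3305.33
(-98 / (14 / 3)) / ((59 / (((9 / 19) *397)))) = -75033 / 1121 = -66.93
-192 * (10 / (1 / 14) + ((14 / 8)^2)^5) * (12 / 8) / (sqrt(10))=-3863483001 * sqrt(10) / 327680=-37284.56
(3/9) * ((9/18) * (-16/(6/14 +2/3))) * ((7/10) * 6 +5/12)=-3878/345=-11.24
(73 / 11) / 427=73 / 4697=0.02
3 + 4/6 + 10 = 41/3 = 13.67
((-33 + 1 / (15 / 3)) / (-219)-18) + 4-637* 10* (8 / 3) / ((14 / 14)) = -18615566 / 1095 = -17000.52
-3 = -3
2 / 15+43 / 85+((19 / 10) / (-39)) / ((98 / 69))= 393037 / 649740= 0.60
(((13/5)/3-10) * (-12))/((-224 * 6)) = -137/1680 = -0.08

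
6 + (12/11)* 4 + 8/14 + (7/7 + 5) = 1304/77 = 16.94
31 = 31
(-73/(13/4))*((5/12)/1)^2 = -1825/468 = -3.90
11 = 11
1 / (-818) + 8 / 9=6535 / 7362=0.89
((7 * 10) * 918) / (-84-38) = -32130 / 61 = -526.72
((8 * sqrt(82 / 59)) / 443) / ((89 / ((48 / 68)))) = 96 * sqrt(4838) / 39545281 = 0.00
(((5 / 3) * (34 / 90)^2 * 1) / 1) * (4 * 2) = 2312 / 1215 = 1.90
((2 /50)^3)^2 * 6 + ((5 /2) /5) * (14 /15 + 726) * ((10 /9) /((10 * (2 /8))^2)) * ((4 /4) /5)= 12.92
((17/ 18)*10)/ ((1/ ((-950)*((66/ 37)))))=-1776500/ 111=-16004.50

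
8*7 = 56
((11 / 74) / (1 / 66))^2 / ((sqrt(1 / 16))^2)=1540.03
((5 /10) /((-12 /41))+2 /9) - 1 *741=-53459 /72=-742.49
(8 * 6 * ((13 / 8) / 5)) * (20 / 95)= 312 / 95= 3.28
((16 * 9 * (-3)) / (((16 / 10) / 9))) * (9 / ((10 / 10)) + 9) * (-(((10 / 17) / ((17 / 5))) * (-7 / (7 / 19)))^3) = -37501582500000 / 24137569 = -1553660.29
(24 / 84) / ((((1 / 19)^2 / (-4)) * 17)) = -2888 / 119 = -24.27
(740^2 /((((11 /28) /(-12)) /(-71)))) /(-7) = -1866220800 /11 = -169656436.36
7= 7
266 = 266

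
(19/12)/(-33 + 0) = -19/396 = -0.05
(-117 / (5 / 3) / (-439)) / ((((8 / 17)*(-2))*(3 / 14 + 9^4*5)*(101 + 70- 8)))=-13923 / 438189307480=-0.00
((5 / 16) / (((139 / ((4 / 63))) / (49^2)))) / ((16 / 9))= 1715 / 8896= 0.19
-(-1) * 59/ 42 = 59/ 42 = 1.40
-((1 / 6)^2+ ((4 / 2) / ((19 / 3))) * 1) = -235 / 684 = -0.34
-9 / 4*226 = -1017 / 2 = -508.50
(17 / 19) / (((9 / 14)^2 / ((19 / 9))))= 3332 / 729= 4.57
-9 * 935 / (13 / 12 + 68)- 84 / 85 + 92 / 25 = -119.12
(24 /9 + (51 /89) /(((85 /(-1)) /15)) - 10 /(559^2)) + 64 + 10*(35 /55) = 66931213463 /917756697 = 72.93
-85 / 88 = -0.97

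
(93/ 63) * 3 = 31/ 7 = 4.43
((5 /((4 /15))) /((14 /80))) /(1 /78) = 58500 /7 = 8357.14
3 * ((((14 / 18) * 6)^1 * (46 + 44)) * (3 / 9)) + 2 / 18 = 3781 / 9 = 420.11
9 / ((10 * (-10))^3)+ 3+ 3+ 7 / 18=57499919 / 9000000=6.39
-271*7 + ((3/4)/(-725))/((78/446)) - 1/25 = -71518631/37700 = -1897.05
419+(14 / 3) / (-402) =418.99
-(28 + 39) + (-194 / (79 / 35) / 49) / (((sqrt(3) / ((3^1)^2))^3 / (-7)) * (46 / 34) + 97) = -6942530262854422 / 103591895398351-15360435 * sqrt(3) / 103591895398351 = -67.02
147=147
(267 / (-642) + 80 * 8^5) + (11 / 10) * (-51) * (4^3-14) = 560387801 / 214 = 2618634.58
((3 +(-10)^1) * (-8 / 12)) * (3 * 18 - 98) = -616 / 3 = -205.33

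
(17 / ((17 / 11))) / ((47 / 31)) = 341 / 47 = 7.26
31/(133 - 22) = 0.28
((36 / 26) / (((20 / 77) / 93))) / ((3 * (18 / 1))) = 2387 / 260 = 9.18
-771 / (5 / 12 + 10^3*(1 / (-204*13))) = -19473.26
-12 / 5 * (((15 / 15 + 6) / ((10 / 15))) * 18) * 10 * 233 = -1056888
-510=-510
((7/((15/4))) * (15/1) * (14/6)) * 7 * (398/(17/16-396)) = -8736896/18957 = -460.88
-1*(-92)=92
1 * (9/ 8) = 9/ 8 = 1.12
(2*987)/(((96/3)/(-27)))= -1665.56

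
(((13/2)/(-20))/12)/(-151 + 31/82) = 533/2964240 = 0.00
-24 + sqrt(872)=-24 + 2 * sqrt(218)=5.53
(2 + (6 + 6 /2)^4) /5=6563 /5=1312.60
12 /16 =3 /4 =0.75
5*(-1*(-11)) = 55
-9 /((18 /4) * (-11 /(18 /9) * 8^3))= 0.00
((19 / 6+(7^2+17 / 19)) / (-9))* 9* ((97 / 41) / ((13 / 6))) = -586753 / 10127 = -57.94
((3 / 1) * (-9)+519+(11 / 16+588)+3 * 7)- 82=1019.69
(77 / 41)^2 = 5929 / 1681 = 3.53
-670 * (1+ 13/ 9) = -14740/ 9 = -1637.78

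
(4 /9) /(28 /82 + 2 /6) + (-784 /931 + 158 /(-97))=-831694 /458907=-1.81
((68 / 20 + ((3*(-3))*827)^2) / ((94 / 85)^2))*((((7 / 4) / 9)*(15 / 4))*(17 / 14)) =17010725877575 / 424128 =40107528.57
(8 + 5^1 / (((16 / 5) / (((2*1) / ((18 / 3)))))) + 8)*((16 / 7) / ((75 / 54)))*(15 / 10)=7137 / 175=40.78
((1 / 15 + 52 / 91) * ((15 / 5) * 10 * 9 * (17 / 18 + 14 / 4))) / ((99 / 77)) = 5360 / 9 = 595.56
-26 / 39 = -2 / 3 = -0.67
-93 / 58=-1.60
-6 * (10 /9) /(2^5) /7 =-5 /168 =-0.03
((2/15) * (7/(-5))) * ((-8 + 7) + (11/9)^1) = -28/675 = -0.04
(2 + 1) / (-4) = -3 / 4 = -0.75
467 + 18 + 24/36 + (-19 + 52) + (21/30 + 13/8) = 62519/120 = 520.99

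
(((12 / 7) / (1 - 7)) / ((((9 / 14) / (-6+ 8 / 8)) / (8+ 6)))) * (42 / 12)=108.89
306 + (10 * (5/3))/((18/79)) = 10237/27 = 379.15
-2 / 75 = -0.03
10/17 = 0.59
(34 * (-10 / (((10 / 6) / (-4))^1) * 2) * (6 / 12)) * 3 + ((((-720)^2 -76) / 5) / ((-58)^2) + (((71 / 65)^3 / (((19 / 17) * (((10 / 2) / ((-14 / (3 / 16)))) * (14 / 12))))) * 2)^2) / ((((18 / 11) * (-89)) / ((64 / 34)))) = 18988777922007239368957664 / 7794796539808184765625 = 2436.08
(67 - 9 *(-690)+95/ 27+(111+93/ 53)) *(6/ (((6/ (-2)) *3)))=-18297548/ 4293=-4262.18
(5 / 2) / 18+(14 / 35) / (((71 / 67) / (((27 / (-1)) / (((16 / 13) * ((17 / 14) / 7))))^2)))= 178374881203 / 29547360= 6036.91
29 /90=0.32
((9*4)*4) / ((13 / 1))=11.08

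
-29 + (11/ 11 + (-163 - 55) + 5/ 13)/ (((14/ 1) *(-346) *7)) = -3195125/ 110201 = -28.99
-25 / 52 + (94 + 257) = 18227 / 52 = 350.52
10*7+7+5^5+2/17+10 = 54606/17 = 3212.12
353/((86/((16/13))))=2824/559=5.05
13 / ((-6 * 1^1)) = -13 / 6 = -2.17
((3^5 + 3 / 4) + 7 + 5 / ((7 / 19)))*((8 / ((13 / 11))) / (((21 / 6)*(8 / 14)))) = 81411 / 91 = 894.63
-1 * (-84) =84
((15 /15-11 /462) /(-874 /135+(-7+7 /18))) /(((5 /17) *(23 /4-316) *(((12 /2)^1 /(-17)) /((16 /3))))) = -0.01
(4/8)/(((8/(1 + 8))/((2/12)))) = 3/32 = 0.09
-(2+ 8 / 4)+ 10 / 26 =-47 / 13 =-3.62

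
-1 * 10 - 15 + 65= 40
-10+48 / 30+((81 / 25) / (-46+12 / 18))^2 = -97044951 / 11560000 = -8.39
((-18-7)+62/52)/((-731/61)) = 37759/19006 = 1.99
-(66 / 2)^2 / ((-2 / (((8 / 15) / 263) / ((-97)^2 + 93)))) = 726 / 6247565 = 0.00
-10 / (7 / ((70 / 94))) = -50 / 47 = -1.06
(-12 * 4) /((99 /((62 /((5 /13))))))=-12896 /165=-78.16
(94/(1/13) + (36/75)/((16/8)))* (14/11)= 427784/275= 1555.58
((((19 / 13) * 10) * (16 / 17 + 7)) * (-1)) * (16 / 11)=-410400 / 2431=-168.82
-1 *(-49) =49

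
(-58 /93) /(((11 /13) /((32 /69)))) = -24128 /70587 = -0.34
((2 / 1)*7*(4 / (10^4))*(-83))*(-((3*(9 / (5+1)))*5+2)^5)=164118119669 / 40000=4102952.99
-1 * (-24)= 24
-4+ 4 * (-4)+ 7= -13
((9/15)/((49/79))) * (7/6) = 79/70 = 1.13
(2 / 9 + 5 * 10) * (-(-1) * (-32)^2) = 462848 / 9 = 51427.56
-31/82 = -0.38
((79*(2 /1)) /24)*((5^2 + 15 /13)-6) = 10349 /78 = 132.68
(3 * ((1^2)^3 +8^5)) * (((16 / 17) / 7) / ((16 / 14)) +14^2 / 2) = 163976076 / 17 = 9645651.53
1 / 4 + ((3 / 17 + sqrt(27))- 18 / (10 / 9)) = -5363 / 340 + 3*sqrt(3) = -10.58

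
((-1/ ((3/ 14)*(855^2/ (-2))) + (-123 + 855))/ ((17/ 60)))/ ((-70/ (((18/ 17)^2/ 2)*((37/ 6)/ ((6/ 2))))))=-118794488672/ 2793408975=-42.53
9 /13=0.69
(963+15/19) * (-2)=-1927.58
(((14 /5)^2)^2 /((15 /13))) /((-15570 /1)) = -249704 /72984375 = -0.00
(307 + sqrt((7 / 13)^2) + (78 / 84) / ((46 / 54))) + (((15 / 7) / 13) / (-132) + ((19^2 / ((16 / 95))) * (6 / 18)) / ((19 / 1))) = 346.23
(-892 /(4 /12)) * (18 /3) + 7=-16049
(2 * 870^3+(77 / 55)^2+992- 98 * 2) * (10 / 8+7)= 1086530608317 / 100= 10865306083.17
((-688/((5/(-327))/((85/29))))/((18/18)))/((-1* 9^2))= -1274864/783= -1628.18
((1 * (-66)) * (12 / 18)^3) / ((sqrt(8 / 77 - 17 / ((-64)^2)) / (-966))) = 3627008 * sqrt(2422343) / 94377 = 59813.63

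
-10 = -10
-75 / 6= -25 / 2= -12.50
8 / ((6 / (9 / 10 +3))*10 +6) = 52 / 139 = 0.37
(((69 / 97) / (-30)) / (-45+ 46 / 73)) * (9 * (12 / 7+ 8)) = 513774 / 10996405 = 0.05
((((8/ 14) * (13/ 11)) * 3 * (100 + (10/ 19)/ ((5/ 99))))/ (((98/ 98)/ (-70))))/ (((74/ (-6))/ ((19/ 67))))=360.07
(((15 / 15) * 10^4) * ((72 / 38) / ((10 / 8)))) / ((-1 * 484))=-31.32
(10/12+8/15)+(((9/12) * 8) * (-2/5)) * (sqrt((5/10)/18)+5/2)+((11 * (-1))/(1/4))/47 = -8417/1410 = -5.97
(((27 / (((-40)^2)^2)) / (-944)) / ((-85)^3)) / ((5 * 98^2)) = 27 / 71267396300800000000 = 0.00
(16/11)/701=0.00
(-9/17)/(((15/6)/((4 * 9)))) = -648/85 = -7.62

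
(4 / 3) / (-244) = -1 / 183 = -0.01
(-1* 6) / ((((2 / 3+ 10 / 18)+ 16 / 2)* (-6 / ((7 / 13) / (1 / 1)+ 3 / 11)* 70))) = 522 / 415415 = 0.00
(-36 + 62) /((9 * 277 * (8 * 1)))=13 /9972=0.00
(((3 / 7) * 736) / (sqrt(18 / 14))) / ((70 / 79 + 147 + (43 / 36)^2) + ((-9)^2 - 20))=75354624 * sqrt(7) / 150728641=1.32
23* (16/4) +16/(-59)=5412/59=91.73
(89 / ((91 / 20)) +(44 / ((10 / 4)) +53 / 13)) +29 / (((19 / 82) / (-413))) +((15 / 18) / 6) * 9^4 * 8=-44358.97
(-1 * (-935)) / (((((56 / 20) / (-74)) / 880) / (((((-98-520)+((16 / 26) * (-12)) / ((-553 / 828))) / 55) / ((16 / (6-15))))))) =-6792698152350 / 50323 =-134981979.46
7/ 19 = 0.37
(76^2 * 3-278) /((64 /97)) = 826925 /32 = 25841.41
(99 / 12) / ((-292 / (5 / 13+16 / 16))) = -297 / 7592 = -0.04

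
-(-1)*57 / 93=19 / 31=0.61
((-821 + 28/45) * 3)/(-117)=21.04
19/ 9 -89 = -782/ 9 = -86.89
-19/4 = -4.75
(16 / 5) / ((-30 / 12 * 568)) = -4 / 1775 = -0.00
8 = 8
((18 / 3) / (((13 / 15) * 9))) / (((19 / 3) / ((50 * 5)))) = 7500 / 247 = 30.36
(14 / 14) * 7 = 7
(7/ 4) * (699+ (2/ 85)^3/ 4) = 3004913639/ 2456500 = 1223.25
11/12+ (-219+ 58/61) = -158941/732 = -217.13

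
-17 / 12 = -1.42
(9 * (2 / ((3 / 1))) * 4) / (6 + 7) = 24 / 13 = 1.85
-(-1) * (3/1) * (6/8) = 9/4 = 2.25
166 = 166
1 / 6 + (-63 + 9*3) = -215 / 6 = -35.83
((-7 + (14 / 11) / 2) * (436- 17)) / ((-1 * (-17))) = -29330 / 187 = -156.84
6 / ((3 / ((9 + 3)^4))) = 41472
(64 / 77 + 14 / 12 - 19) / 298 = -7855 / 137676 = -0.06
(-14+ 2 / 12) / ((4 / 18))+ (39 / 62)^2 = -59442 / 961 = -61.85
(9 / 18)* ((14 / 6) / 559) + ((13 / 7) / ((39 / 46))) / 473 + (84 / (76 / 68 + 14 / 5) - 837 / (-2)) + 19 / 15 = 10540121419 / 23888865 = 441.21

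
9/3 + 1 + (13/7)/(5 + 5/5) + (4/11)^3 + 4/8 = 135775/27951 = 4.86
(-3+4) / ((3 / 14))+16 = 20.67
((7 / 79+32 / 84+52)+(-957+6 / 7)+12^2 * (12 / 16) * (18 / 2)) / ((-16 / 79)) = -56677 / 168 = -337.36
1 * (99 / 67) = 99 / 67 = 1.48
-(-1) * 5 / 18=5 / 18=0.28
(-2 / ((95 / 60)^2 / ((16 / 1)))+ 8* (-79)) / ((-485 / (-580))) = -27000160 / 35017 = -771.06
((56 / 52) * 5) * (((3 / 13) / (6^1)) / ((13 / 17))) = 595 / 2197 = 0.27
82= 82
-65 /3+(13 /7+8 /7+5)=-41 /3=-13.67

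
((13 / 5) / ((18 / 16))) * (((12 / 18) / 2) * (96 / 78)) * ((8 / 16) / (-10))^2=8 / 3375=0.00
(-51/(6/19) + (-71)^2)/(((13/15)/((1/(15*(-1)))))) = -9759/26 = -375.35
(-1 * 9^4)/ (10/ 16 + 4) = -1418.59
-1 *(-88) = 88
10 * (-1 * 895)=-8950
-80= -80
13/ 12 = 1.08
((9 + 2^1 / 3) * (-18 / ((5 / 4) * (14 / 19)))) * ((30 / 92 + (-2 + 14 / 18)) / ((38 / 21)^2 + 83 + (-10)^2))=8585682 / 9446905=0.91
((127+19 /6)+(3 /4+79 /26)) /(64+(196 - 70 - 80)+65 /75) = 104485 /86476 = 1.21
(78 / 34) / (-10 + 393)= 39 / 6511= 0.01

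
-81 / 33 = -27 / 11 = -2.45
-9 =-9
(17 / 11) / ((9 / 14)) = 238 / 99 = 2.40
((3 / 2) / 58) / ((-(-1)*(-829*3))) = -1 / 96164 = -0.00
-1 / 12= -0.08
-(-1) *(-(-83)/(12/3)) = 83/4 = 20.75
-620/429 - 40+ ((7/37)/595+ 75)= 45272704/1349205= 33.56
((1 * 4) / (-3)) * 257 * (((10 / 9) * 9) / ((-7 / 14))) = 20560 / 3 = 6853.33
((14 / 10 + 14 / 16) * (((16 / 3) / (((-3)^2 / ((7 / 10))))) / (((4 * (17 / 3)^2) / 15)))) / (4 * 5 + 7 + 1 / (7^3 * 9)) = 1966419 / 481763000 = 0.00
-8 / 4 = -2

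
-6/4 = -3/2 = -1.50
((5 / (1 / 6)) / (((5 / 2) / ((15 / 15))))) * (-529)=-6348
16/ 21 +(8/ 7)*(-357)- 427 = -834.24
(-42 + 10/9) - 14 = -494/9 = -54.89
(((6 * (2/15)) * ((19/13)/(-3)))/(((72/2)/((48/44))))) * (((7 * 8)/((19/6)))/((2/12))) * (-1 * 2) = 1792/715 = 2.51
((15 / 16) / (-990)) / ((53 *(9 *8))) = -1 / 4029696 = -0.00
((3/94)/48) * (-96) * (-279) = 837/47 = 17.81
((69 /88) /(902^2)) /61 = 69 /4367426272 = 0.00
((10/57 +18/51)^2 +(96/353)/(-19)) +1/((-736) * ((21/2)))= 226043273797/853823528208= 0.26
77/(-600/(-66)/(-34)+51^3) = 14399/24805687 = 0.00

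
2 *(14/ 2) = 14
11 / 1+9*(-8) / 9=3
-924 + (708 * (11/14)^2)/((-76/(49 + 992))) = -25736073/3724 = -6910.87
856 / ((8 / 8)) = 856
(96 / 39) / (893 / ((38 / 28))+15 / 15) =32 / 8567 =0.00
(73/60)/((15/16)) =292/225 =1.30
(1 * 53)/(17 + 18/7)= 371/137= 2.71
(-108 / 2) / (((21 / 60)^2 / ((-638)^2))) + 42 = -8792148342 / 49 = -179431598.82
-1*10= -10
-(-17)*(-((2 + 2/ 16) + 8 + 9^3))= -100521/ 8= -12565.12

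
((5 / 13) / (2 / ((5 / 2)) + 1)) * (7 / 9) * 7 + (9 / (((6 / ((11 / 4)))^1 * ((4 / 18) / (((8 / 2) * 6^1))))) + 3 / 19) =17879105 / 40014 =446.82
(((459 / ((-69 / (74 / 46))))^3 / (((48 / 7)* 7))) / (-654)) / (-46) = -20157513309 / 23752062318272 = -0.00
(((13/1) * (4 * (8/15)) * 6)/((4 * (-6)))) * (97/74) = -5044/555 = -9.09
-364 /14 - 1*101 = -127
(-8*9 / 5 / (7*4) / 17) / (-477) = 2 / 31535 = 0.00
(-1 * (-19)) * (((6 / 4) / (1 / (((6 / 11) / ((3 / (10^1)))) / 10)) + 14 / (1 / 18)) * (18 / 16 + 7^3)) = 145151925 / 88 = 1649453.69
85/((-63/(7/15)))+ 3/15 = -58/135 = -0.43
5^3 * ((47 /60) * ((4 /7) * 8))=9400 /21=447.62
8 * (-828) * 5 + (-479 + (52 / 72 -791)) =-619007 / 18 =-34389.28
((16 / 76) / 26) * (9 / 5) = 18 / 1235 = 0.01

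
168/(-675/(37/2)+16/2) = -3108/527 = -5.90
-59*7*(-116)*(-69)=-3305652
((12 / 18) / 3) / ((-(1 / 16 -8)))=32 / 1143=0.03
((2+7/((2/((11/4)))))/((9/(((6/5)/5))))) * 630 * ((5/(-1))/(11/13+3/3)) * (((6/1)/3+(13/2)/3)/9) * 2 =-70525/144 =-489.76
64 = 64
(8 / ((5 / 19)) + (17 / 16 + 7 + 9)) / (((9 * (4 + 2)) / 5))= 3797 / 864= 4.39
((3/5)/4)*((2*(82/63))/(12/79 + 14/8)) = 12956/63105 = 0.21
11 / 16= 0.69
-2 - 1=-3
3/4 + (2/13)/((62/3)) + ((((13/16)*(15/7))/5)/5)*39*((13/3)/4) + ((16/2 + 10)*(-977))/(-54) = 891977239/2708160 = 329.37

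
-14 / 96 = -7 / 48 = -0.15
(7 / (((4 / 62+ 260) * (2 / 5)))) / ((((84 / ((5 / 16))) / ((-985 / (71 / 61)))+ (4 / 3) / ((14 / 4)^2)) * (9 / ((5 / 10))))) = -15972095125 / 892030760832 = -0.02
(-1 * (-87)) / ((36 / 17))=493 / 12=41.08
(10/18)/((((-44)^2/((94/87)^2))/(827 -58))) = 8493605/32970564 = 0.26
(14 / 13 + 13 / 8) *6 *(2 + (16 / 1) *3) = 21075 / 26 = 810.58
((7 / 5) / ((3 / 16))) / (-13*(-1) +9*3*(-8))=-16 / 435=-0.04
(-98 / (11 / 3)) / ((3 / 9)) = -882 / 11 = -80.18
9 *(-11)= -99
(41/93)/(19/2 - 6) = 82/651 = 0.13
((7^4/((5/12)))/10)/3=4802/25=192.08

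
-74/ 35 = -2.11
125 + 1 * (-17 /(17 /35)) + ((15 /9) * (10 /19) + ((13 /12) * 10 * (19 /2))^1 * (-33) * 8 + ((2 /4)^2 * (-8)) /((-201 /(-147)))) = -103420756 /3819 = -27080.59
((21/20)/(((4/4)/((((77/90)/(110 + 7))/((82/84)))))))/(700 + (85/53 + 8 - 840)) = -199969/3315206700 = -0.00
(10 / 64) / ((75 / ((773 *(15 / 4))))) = 6.04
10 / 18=5 / 9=0.56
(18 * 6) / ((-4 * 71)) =-27 / 71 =-0.38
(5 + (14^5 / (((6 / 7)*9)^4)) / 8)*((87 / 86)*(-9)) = -1478490383 / 6770952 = -218.36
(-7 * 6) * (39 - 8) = -1302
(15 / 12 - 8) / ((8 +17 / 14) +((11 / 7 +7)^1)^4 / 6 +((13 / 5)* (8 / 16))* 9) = -108045 / 14734768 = -0.01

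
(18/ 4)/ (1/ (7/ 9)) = 7/ 2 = 3.50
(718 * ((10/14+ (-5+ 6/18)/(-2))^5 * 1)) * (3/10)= 385473314816/6806835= 56630.33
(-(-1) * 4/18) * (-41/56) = -41/252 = -0.16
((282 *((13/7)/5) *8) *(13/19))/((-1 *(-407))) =381264/270655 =1.41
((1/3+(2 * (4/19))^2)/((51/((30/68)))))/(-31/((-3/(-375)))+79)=-0.00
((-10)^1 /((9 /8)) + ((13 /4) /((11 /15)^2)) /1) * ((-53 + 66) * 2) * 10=-805675 /1089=-739.83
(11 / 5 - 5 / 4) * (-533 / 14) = -10127 / 280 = -36.17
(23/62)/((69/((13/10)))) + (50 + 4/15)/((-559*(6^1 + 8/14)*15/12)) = -36403/9197700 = -0.00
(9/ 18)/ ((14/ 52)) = 13/ 7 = 1.86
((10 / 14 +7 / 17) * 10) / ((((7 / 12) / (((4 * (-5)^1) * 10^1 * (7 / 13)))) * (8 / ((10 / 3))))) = -1340000 / 1547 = -866.19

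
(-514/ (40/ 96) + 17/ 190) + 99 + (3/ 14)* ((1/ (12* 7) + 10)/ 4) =-168916793/ 148960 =-1133.97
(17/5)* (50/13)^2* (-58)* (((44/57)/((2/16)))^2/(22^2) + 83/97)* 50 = -7259400350000/53260857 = -136298.98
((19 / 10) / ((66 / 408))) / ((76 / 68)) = 578 / 55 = 10.51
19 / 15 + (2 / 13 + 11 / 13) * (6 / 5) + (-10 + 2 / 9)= -329 / 45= -7.31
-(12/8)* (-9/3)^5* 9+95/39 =256069/78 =3282.94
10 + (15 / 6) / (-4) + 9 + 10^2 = 947 / 8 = 118.38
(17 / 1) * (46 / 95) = 782 / 95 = 8.23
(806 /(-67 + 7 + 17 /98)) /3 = -6076 /1353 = -4.49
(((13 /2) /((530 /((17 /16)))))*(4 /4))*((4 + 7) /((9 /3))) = 2431 /50880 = 0.05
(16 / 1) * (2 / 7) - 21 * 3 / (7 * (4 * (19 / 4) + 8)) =89 / 21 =4.24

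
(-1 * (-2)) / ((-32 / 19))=-19 / 16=-1.19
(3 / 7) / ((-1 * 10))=-3 / 70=-0.04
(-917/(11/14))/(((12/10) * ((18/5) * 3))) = -90.05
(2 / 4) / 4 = 0.12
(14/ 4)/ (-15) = -7/ 30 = -0.23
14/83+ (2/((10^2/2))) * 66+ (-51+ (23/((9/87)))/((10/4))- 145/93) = 39.18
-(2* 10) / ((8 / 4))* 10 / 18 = -50 / 9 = -5.56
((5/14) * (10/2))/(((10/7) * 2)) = 5/8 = 0.62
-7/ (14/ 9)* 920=-4140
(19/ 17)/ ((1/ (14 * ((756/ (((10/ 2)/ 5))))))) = 11829.18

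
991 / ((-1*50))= -991 / 50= -19.82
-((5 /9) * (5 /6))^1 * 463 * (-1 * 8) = 46300 /27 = 1714.81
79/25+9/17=1568/425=3.69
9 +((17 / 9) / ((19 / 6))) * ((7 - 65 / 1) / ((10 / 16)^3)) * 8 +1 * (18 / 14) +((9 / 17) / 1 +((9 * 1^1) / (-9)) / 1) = -952878128 / 847875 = -1123.84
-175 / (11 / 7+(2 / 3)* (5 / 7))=-3675 / 43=-85.47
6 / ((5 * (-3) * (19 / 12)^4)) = -41472 / 651605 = -0.06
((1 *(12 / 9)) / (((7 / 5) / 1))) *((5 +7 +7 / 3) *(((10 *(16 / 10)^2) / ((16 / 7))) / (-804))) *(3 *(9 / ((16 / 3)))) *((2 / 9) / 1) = -43 / 201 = -0.21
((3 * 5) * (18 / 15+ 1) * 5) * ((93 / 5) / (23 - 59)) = -341 / 4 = -85.25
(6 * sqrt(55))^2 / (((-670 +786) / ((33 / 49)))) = 16335 / 1421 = 11.50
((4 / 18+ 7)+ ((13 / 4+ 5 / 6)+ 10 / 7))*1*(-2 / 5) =-3209 / 630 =-5.09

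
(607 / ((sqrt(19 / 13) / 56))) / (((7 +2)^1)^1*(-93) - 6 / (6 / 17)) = -2428*sqrt(247) / 1159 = -32.92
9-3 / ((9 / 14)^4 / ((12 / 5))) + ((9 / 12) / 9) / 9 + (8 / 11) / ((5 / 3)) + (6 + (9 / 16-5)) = -19982933 / 641520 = -31.15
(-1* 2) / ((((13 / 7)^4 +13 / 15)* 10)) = -0.02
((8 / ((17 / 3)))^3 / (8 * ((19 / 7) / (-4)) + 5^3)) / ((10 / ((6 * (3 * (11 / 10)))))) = 177408 / 3807575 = 0.05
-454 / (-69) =454 / 69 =6.58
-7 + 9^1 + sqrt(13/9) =sqrt(13)/3 + 2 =3.20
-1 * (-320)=320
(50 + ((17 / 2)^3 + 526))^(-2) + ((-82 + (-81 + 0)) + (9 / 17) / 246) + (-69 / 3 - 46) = -29316482377389 / 126365320754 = -232.00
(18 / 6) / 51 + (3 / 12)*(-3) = -47 / 68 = -0.69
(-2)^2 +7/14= 9/2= 4.50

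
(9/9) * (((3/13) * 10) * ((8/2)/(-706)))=-60/4589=-0.01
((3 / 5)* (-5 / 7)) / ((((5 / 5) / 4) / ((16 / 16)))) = -12 / 7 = -1.71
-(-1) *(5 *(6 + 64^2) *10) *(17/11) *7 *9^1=219662100/11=19969281.82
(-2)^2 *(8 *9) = 288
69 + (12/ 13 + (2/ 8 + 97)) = 8693/ 52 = 167.17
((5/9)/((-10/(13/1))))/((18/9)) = -13/36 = -0.36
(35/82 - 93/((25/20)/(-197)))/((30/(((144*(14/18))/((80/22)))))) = 462728651/30750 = 15048.09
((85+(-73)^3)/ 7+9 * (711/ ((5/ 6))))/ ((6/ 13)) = -3631121/ 35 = -103746.31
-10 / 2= -5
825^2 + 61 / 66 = 680625.92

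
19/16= 1.19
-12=-12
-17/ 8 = -2.12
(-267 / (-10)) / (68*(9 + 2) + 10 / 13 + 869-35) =3471 / 205760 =0.02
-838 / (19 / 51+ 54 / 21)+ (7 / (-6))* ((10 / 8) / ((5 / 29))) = -7393337 / 25224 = -293.11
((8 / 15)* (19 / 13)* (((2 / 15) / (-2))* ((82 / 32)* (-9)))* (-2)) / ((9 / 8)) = -6232 / 2925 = -2.13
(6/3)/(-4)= -1/2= -0.50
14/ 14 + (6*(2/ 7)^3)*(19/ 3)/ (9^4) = 2250727/ 2250423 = 1.00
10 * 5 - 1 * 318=-268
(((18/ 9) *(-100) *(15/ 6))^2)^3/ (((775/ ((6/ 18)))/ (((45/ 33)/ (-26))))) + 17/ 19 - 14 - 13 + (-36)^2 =-29687499893040576/ 84227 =-352470109264.73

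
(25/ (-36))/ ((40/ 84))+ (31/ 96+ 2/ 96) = -107/ 96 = -1.11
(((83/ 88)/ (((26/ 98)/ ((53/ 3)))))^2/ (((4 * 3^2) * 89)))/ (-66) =-46462233601/ 2490754945536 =-0.02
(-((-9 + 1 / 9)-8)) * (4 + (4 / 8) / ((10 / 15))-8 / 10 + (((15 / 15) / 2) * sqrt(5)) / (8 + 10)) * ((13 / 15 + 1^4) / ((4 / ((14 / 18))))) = 1862 * sqrt(5) / 10935 + 147098 / 6075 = 24.59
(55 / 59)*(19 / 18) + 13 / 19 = 33661 / 20178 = 1.67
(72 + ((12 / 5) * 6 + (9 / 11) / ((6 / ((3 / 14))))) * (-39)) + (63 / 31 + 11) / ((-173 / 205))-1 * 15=-4304456357 / 8259020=-521.18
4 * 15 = 60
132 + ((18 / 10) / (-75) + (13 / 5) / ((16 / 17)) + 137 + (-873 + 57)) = -1088523 / 2000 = -544.26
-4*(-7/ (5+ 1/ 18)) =72/ 13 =5.54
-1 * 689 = -689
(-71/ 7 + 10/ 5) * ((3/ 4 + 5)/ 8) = -5.85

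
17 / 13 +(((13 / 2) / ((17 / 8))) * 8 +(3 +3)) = 7023 / 221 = 31.78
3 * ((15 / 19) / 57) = 0.04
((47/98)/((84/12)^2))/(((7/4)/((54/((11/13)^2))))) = 857844/2033647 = 0.42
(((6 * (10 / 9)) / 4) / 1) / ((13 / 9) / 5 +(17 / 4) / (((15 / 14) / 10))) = 75 / 1798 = 0.04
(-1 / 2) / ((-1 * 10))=1 / 20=0.05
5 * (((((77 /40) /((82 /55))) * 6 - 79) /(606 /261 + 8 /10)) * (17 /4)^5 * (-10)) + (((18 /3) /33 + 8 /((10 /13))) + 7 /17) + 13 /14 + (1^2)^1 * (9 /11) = 1582381.11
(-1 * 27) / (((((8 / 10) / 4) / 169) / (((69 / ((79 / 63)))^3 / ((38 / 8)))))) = -7496341882372980 / 9367741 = -800229413.09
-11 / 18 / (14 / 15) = -55 / 84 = -0.65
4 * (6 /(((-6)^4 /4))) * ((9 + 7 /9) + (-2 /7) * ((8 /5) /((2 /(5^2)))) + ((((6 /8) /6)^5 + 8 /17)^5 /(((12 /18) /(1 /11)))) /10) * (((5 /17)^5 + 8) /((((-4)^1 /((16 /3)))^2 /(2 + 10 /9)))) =11442564685535990567132586638447643817843 /858858538271375974594604821905911316480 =13.32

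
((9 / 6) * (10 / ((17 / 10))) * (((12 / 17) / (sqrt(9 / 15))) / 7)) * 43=25800 * sqrt(15) / 2023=49.39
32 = 32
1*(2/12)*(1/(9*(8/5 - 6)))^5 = -3125/1825900895808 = -0.00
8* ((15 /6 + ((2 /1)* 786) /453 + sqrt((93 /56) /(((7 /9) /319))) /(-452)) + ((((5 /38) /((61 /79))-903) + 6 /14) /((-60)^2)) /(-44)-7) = -397454854991 /48512494800-3* sqrt(59334) /1582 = -8.65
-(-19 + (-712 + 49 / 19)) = 13840 / 19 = 728.42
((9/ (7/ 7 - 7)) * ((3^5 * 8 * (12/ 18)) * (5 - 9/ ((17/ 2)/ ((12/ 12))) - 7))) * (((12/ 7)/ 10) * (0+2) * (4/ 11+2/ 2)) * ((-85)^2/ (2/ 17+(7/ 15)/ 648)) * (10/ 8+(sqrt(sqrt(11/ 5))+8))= 51113570227200 * 11^(1/ 4) * 5^(3/ 4)/ 1506043+2364002623008000/ 1506043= 1776346649.63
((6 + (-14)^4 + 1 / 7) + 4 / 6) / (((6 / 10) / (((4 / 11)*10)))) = 161375800 / 693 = 232865.51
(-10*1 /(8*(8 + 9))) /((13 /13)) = -5 /68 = -0.07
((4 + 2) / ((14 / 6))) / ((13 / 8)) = 144 / 91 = 1.58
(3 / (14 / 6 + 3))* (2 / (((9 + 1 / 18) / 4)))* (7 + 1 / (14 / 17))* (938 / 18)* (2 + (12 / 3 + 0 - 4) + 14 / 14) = 208035 / 326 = 638.14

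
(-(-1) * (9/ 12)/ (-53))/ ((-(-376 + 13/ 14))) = -21/ 556606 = -0.00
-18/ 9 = -2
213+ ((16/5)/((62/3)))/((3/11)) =33103/155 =213.57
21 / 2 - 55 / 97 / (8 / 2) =4019 / 388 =10.36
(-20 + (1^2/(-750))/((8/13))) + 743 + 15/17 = 73835779/102000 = 723.88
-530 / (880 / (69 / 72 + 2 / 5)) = -0.82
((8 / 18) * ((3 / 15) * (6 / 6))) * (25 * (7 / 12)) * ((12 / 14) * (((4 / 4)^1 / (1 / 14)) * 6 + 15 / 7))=670 / 7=95.71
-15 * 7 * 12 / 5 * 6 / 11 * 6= -9072 / 11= -824.73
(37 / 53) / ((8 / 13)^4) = 4.87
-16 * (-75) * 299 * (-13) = -4664400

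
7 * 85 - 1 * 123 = 472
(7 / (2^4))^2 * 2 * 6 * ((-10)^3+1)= -2294.58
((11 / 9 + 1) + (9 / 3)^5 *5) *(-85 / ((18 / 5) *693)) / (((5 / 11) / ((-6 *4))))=532100 / 243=2189.71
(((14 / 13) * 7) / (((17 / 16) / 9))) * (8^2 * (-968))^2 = 245079483665.38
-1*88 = -88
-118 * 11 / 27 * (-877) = 1138346 / 27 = 42160.96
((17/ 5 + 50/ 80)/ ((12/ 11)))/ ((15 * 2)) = 1771/ 14400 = 0.12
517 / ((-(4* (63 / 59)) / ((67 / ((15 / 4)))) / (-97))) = 198238997 / 945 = 209776.72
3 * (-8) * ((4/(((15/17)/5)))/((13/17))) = -9248/13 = -711.38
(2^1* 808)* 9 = 14544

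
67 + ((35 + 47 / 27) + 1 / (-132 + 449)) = 103.74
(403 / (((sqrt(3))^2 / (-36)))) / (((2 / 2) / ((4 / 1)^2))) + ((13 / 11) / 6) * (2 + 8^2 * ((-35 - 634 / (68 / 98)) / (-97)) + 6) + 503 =-4176403045 / 54417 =-76748.13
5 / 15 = 1 / 3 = 0.33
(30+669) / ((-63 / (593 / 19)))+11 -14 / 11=-1477166 / 4389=-336.56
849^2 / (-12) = -240267 / 4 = -60066.75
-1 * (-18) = 18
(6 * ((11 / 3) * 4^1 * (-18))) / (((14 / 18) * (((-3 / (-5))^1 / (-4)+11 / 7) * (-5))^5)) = 0.11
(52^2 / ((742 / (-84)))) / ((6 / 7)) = -18928 / 53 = -357.13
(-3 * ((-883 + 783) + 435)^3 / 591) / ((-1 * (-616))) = -37595375 / 121352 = -309.80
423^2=178929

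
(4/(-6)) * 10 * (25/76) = -125/57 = -2.19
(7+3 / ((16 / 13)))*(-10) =-94.38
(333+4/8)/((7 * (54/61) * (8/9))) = 40687/672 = 60.55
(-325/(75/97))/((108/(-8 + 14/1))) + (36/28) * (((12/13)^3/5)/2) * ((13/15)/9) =-37278523/1597050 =-23.34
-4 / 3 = -1.33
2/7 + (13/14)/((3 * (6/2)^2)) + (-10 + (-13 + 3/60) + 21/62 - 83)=-12338021/117180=-105.29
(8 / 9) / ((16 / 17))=17 / 18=0.94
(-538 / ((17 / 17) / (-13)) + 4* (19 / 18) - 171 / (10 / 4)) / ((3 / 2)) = 623684 / 135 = 4619.88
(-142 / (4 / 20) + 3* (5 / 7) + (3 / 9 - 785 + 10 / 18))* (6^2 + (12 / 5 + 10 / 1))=-22746548 / 315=-72211.26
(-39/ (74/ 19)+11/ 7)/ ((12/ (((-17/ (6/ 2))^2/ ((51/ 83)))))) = -6170303/ 167832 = -36.76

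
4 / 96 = 1 / 24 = 0.04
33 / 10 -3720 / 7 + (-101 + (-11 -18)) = -658.13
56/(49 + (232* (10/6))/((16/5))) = 336/1019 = 0.33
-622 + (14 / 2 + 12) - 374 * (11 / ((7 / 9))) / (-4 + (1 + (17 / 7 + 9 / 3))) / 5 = -5193 / 5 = -1038.60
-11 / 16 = -0.69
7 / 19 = 0.37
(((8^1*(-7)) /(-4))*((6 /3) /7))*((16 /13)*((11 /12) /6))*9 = 88 /13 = 6.77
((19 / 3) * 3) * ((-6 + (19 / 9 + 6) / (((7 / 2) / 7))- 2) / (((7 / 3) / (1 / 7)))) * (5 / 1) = 7030 / 147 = 47.82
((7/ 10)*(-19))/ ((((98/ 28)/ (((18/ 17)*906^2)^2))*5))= -4147738824643776/ 7225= -574081498220.59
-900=-900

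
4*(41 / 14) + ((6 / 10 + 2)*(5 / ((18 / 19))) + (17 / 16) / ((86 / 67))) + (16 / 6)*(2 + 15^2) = 54751933 / 86688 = 631.60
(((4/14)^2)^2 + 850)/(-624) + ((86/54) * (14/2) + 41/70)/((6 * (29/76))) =11035865741/2932773480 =3.76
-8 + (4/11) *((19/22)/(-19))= -970/121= -8.02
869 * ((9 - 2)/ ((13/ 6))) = 36498/ 13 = 2807.54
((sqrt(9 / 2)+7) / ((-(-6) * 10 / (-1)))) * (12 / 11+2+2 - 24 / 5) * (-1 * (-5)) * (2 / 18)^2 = -28 / 13365 - 2 * sqrt(2) / 4455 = -0.00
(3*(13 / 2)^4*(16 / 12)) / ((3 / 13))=371293 / 12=30941.08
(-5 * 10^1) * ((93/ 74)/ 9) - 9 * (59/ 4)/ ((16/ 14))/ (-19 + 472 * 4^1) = -2226847/ 316128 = -7.04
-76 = -76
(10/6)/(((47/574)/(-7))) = -20090/141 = -142.48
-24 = -24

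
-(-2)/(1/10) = 20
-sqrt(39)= -6.24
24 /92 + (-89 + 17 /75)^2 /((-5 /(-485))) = 98897952434 /129375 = 764428.62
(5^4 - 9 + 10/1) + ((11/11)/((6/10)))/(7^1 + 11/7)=22543/36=626.19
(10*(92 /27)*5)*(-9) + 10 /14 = -32185 /21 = -1532.62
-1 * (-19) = 19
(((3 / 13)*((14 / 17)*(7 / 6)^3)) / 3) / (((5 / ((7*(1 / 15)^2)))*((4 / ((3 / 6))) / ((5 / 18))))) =16807 / 773323200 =0.00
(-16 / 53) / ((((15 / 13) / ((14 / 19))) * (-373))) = 2912 / 5634165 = 0.00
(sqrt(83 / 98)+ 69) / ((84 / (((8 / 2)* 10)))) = 5* sqrt(166) / 147+ 230 / 7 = 33.30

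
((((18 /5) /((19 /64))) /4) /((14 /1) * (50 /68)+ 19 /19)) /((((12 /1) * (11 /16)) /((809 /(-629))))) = -1618 /38665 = -0.04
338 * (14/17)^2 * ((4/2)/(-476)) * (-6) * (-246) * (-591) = 840178.98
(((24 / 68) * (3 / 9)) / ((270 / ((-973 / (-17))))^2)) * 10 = 0.05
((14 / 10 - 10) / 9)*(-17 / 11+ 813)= -383818 / 495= -775.39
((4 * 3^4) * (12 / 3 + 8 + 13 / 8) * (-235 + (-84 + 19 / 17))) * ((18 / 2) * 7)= -1502925354 / 17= -88407373.76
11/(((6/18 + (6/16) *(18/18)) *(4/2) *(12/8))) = 88/17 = 5.18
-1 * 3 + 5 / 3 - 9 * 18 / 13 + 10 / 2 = -343 / 39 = -8.79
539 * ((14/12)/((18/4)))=3773/27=139.74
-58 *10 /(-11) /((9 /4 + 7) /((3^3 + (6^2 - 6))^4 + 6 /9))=73469771600 /1221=60171803.11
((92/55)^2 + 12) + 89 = 313989/3025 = 103.80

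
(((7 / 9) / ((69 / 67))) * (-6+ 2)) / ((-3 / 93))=58156 / 621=93.65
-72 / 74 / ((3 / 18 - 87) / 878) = 189648 / 19277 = 9.84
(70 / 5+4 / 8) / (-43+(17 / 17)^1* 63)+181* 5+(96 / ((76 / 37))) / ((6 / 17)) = 788991 / 760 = 1038.15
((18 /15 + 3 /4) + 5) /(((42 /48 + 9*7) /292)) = 31.77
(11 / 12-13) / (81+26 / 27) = -1305 / 8852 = -0.15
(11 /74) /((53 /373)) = 4103 /3922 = 1.05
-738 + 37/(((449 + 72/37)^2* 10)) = -2054512429847/2783892250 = -738.00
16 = 16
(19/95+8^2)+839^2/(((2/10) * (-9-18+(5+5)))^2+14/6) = 264304857/5210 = 50730.30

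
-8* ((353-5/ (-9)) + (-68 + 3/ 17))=-349736/ 153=-2285.86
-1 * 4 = -4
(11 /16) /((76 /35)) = 385 /1216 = 0.32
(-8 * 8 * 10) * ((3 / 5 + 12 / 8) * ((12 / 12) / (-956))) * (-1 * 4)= -1344 / 239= -5.62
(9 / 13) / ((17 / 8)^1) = 72 / 221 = 0.33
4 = 4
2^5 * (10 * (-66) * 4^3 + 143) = -1347104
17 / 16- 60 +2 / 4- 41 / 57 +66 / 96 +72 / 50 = -325067 / 5700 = -57.03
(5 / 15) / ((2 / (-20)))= -3.33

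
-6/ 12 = -1/ 2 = -0.50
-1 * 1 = -1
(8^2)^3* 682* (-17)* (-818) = 2486145384448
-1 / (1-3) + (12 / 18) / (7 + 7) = 23 / 42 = 0.55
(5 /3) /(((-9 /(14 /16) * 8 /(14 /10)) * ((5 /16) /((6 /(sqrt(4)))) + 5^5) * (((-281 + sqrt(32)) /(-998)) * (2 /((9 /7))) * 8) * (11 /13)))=-12759929 /4167590115040-45409 * sqrt(2) /1041897528760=-0.00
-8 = -8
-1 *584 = -584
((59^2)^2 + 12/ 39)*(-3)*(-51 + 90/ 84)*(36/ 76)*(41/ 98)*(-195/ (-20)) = 52239549282309/ 14896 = 3506951482.43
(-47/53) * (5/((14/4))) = -470/371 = -1.27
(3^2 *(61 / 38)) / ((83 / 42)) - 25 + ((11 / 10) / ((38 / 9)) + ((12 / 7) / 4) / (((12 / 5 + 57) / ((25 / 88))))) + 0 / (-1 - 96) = -8379786313 / 480858840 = -17.43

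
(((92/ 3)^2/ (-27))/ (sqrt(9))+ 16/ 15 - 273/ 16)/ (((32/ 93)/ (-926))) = 23108286941/ 311040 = 74293.62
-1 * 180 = -180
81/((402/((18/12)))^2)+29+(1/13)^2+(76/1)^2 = 70462661593/12138256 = 5805.01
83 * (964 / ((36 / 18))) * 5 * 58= 11601740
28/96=7/24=0.29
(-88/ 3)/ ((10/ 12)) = -176/ 5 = -35.20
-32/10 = -16/5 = -3.20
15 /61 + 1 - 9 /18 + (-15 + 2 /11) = -18885 /1342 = -14.07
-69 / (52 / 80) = -106.15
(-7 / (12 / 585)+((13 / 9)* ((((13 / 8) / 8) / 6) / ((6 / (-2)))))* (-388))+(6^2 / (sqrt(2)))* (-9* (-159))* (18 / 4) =-868127 / 2592+115911* sqrt(2) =163587.98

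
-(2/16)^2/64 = -1/4096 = -0.00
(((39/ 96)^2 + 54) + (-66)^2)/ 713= 6.19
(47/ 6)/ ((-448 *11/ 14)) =-47/ 2112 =-0.02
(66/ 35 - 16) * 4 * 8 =-15808/ 35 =-451.66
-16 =-16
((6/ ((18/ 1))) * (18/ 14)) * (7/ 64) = 3/ 64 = 0.05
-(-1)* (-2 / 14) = -1 / 7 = -0.14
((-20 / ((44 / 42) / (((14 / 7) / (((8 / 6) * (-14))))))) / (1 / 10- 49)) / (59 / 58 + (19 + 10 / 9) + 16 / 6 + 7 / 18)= -0.00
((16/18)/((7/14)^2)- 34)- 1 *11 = -373/9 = -41.44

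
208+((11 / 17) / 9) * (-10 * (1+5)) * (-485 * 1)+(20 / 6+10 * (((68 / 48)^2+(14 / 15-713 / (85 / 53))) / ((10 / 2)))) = 8691733 / 6120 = 1420.22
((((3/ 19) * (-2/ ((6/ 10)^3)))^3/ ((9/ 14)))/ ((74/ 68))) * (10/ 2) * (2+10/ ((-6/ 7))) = 1078437500000/ 4995210789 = 215.89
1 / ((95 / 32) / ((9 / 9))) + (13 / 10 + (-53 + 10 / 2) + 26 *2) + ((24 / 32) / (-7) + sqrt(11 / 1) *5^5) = 14709 / 2660 + 3125 *sqrt(11) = 10369.98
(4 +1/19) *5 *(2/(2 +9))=70/19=3.68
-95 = -95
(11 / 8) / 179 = 11 / 1432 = 0.01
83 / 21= 3.95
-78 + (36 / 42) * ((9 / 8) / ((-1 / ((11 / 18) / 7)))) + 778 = 274367 / 392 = 699.92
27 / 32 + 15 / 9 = 241 / 96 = 2.51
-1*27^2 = -729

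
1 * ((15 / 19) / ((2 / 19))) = 15 / 2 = 7.50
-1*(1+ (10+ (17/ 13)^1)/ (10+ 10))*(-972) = 98901/ 65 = 1521.55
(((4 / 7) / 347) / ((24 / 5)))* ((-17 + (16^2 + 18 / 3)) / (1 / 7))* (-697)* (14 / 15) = -382.76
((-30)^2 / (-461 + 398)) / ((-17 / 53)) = 5300 / 119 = 44.54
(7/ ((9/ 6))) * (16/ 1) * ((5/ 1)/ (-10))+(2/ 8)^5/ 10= -1146877/ 30720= -37.33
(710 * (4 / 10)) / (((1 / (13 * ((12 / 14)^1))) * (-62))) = -51.04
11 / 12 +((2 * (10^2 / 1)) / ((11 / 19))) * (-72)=-3283079 / 132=-24871.81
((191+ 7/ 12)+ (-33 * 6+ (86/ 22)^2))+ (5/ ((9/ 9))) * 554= 4034911/ 1452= 2778.86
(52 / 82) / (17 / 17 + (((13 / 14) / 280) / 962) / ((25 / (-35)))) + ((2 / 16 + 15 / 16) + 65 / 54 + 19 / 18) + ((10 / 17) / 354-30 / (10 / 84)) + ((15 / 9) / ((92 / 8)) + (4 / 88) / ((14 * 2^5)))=-12928159834379627807 / 52151252090458752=-247.90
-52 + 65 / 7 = -299 / 7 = -42.71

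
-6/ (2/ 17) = -51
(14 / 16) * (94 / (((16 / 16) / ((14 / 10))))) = 115.15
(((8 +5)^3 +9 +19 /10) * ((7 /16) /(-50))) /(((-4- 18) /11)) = 154553 /16000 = 9.66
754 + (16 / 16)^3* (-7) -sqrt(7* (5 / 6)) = 747 -sqrt(210) / 6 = 744.58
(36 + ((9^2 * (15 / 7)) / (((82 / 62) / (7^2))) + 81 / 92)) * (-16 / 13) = -97581492 / 12259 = -7959.99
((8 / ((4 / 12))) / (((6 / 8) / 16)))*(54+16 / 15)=28194.13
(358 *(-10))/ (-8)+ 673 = 2241/ 2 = 1120.50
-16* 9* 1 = -144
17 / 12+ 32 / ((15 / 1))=71 / 20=3.55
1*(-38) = -38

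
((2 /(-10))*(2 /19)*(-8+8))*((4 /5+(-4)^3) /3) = 0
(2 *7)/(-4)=-7/2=-3.50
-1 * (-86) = 86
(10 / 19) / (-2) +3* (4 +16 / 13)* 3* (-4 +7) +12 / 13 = 35047 / 247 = 141.89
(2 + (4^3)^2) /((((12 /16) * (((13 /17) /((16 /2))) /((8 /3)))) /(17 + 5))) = 130786304 /39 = 3353494.97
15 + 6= 21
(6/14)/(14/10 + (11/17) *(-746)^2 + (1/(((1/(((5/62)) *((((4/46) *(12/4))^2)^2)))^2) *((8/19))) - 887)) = 19190498498035455/16084778059491392861848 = 0.00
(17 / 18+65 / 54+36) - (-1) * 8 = 1246 / 27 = 46.15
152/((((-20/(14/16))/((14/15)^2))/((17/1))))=-98.48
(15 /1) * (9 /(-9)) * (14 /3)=-70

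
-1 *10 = -10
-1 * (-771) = 771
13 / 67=0.19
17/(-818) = -17/818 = -0.02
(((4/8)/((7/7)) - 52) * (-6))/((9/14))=1442/3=480.67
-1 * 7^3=-343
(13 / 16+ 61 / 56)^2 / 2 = 45369 / 25088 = 1.81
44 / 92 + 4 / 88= 265 / 506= 0.52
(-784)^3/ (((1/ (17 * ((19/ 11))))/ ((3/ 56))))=-8338423296/ 11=-758038481.45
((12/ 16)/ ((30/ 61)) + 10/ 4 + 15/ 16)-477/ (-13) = 43321/ 1040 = 41.65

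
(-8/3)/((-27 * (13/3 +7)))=4/459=0.01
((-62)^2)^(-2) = 1 / 14776336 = 0.00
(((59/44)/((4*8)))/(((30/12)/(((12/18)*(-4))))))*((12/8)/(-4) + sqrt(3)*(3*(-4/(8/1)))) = 59/3520 + 59*sqrt(3)/880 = 0.13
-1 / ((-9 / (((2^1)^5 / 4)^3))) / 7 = 512 / 63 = 8.13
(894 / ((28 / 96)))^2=460359936 / 49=9395100.73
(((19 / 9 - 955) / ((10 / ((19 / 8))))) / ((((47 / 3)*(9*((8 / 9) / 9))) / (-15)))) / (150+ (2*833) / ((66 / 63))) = 14003 / 99969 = 0.14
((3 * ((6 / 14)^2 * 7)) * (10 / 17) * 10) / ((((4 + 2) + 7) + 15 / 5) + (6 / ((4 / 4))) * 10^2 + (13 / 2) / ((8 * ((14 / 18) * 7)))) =302400 / 8212037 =0.04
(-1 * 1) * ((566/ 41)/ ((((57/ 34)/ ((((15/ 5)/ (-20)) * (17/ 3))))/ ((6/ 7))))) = 163574/ 27265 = 6.00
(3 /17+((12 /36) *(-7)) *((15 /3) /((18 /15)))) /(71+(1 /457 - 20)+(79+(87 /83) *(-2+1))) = -110796451 /1496754324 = -0.07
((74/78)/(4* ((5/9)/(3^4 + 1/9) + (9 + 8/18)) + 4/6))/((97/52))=8103/612943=0.01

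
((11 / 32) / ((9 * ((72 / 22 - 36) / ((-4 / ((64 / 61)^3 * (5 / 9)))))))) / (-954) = -27464701 / 3601229414400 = -0.00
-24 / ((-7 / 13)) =312 / 7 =44.57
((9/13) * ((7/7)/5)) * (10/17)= 18/221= 0.08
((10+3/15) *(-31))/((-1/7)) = 11067/5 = 2213.40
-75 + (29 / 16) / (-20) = -24029 / 320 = -75.09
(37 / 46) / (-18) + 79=65375 / 828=78.96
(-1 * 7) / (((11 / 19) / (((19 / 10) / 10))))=-2527 / 1100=-2.30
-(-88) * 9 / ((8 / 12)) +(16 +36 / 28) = 8437 / 7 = 1205.29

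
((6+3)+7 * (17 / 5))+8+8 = 244 / 5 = 48.80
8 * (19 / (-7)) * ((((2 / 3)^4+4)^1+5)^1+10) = -236360 / 567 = -416.86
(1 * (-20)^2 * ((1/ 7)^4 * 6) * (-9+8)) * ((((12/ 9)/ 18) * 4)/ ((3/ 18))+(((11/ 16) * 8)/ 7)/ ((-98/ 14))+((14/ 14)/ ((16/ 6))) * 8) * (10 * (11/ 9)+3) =-225502000/ 3176523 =-70.99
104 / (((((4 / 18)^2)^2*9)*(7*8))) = 9477 / 112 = 84.62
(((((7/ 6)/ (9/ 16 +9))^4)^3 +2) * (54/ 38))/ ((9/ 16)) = 5.05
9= 9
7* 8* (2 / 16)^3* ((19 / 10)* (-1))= -133 / 640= -0.21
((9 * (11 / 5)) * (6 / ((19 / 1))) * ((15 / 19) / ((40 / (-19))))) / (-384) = 297 / 48640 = 0.01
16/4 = 4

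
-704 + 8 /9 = -6328 /9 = -703.11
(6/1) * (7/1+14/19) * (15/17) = 13230/323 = 40.96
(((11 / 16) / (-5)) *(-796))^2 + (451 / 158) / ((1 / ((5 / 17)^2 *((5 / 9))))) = 984609314359 / 82191600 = 11979.44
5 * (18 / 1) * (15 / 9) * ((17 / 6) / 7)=425 / 7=60.71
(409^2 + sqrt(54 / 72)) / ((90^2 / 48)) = 2 * sqrt(3) / 675 + 669124 / 675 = 991.30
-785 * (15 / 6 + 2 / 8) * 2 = -8635 / 2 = -4317.50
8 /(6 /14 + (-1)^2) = 28 /5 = 5.60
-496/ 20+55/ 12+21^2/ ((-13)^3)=-2691421/ 131820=-20.42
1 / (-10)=-1 / 10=-0.10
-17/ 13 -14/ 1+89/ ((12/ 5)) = 3397/ 156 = 21.78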